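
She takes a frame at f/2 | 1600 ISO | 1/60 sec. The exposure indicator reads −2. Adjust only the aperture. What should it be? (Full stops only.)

Underexposed by 2 stops → need 2 stops brighter.
Aperture: f/2 → f/1.4 → f/1.0.

f/1.0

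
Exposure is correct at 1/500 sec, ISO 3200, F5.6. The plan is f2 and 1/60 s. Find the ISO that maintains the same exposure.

Aperture: f/5.6 → f/4 → f/2.8 → f/2 — 3 stops opened up (brighter).
Shutter speed: 1/500 → 1/250 → 1/125 → 1/60 — 3 stops slower (brighter).
Net change so far: 6 stops brighter. Offset with the ISO: 3200 → 1600 → 800 → 400 → 200 → 100 → 50.

ISO 50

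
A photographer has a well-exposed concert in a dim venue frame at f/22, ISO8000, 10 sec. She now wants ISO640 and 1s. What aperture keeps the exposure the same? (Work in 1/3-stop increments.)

ISO: 8000 → 6400 → 5000 → 4000 → 3200 → 2500 → 2000 → 1600 → 1250 → 1000 → 800 → 640 — 3 2/3 stops dropped (darker).
Shutter speed: 10 → 8 → 6 → 5 → 4 → 3.2 → 2.5 → 2 → 1.6 → 1.3 → 1 — 3 1/3 stops faster (darker).
Net change so far: 7 stops darker. Offset with the aperture: f/22 → f/20 → f/18 → f/16 → f/14 → f/13 → f/11 → f/10 → f/9 → f/8 → f/7.1 → f/6.3 → f/5.6 → f/5 → f/4.5 → f/4 → f/3.5 → f/3.2 → f/2.8 → f/2.5 → f/2.2 → f/2.

f/2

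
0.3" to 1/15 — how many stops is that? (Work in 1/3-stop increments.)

2 1/3 stops

0.3 → 1/4 → 1/5 → 1/6 → 1/8 → 1/10 → 1/13 → 1/15 — count the steps: 7 third-stops = 2 1/3 stops.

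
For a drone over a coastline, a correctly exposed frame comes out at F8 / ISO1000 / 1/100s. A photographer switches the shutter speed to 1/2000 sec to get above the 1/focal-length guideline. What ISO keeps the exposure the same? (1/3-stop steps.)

Shutter speed: 1/100 → 1/125 → 1/160 → 1/200 → 1/250 → 1/320 → 1/400 → 1/500 → 1/640 → 1/800 → 1/1000 → 1/1250 → 1/1600 → 1/2000 — 4 1/3 stops faster (darker).
Need 4 1/3 stops brighter from the ISO: 1000 → 1250 → 1600 → 2000 → 2500 → 3200 → 4000 → 5000 → 6400 → 8000 → 10000 → 12800 → 16000 → 20000.

ISO 20000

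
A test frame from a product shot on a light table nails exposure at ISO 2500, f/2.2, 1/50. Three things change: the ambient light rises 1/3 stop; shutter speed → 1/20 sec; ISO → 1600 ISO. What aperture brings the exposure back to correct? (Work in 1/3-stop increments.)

f/3.2

Scene light: 1/3 stop brighter.
Shutter speed: 1/50 → 1/40 → 1/30 → 1/25 → 1/20 — 1 1/3 stops longer (brighter).
ISO: 2500 → 2000 → 1600 — 2/3 stop lower (darker).
Net so far: 1 stop brighter. Aperture: f/2.2 → f/2.5 → f/2.8 → f/3.2.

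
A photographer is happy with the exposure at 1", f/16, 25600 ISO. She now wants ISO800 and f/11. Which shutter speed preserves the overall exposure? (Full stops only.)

15 s

ISO: 25600 → 12800 → 6400 → 3200 → 1600 → 800 — 5 stops lower (darker).
Aperture: f/16 → f/11 — 1 stop wider (brighter).
Net change so far: 4 stops darker. Offset with the shutter speed: 1 → 2 → 4 → 8 → 15.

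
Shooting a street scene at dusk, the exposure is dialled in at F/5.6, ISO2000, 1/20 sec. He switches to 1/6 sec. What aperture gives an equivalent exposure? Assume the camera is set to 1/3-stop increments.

f/10

Shutter speed: 1/20 → 1/15 → 1/13 → 1/10 → 1/8 → 1/6 — 1 2/3 stops longer (brighter).
Need 1 2/3 stops darker from the aperture: f/5.6 → f/6.3 → f/7.1 → f/8 → f/9 → f/10.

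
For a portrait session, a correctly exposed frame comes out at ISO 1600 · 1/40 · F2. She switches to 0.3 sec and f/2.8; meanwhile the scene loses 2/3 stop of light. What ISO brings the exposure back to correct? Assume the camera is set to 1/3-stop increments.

Scene light: 2/3 stop darker.
Shutter speed: 1/40 → 1/30 → 1/25 → 1/20 → 1/15 → 1/13 → 1/10 → 1/8 → 1/6 → 1/5 → 1/4 → 0.3 — 3 2/3 stops longer (brighter).
Aperture: f/2 → f/2.2 → f/2.5 → f/2.8 — 1 stop stopped down (darker).
Net so far: 2 stops brighter. ISO: 1600 → 1250 → 1000 → 800 → 640 → 500 → 400.

ISO 400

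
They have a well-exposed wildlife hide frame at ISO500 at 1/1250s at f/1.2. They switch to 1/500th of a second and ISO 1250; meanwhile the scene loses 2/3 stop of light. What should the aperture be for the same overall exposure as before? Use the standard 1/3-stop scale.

f/2.5

Scene light: 2/3 stop darker.
Shutter speed: 1/1250 → 1/1000 → 1/800 → 1/640 → 1/500 — 1 1/3 stops longer (brighter).
ISO: 500 → 640 → 800 → 1000 → 1250 — 1 1/3 stops raised (brighter).
Net so far: 2 stops brighter. Aperture: f/1.2 → f/1.4 → f/1.6 → f/1.8 → f/2 → f/2.2 → f/2.5.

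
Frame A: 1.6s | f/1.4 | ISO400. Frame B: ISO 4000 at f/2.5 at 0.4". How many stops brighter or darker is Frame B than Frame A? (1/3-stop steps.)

1/3 stop darker

Aperture: f/1.4 → f/1.6 → f/1.8 → f/2 → f/2.2 → f/2.5 — 1 2/3 stops smaller aperture (darker).
Shutter speed: 1.6 → 1.3 → 1 → 0.8 → 0.6 → 0.5 → 0.4 — 2 stops shorter (darker).
ISO: 400 → 500 → 640 → 800 → 1000 → 1250 → 1600 → 2000 → 2500 → 3200 → 4000 — 3 1/3 stops raised (brighter).
Net: −1 2/3 −2 +3 1/3 = −1/3 stops.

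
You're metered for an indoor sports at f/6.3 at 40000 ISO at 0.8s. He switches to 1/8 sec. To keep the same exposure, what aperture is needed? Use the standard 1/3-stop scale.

Shutter speed: 0.8 → 0.6 → 0.5 → 0.4 → 0.3 → 1/4 → 1/5 → 1/6 → 1/8 — 2 2/3 stops shorter (darker).
Need 2 2/3 stops brighter from the aperture: f/6.3 → f/5.6 → f/5 → f/4.5 → f/4 → f/3.5 → f/3.2 → f/2.8 → f/2.5.

f/2.5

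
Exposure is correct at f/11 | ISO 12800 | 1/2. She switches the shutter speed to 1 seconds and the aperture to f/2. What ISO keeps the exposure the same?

ISO 200

Shutter speed: 1/2 → 1 — 1 stop longer (brighter).
Aperture: f/11 → f/8 → f/5.6 → f/4 → f/2.8 → f/2 — 5 stops wider (brighter).
Net change so far: 6 stops brighter. Offset with the ISO: 12800 → 6400 → 3200 → 1600 → 800 → 400 → 200.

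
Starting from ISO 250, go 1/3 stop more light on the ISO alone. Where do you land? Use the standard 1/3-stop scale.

ISO: 250 → 320 — 1/3 stop raised (brighter).

ISO 320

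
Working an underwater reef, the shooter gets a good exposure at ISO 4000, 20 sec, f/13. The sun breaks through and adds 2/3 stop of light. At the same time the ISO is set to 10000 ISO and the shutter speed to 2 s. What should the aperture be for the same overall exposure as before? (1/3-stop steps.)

f/8

Scene light: 2/3 stop brighter.
ISO: 4000 → 5000 → 6400 → 8000 → 10000 — 1 1/3 stops higher (brighter).
Shutter speed: 20 → 15 → 13 → 10 → 8 → 6 → 5 → 4 → 3.2 → 2.5 → 2 — 3 1/3 stops shorter (darker).
Net so far: 1 1/3 stops darker. Aperture: f/13 → f/11 → f/10 → f/9 → f/8.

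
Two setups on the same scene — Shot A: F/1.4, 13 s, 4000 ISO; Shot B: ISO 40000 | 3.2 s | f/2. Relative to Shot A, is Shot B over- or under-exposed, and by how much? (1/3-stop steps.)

Aperture: f/1.4 → f/1.6 → f/1.8 → f/2 — 1 stop narrower (darker).
Shutter speed: 13 → 10 → 8 → 6 → 5 → 4 → 3.2 — 2 stops shorter (darker).
ISO: 4000 → 5000 → 6400 → 8000 → 10000 → 12800 → 16000 → 20000 → 25600 → 32000 → 40000 — 3 1/3 stops raised (brighter).
Net: −1 −2 +3 1/3 = +1/3 stops.

1/3 stop brighter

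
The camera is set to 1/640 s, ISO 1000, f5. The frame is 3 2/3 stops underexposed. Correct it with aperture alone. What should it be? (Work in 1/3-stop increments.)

Underexposed by 3 2/3 stops → need 3 2/3 stops brighter.
Aperture: f/5 → f/4.5 → f/4 → f/3.5 → f/3.2 → f/2.8 → f/2.5 → f/2.2 → f/2 → f/1.8 → f/1.6 → f/1.4.

f/1.4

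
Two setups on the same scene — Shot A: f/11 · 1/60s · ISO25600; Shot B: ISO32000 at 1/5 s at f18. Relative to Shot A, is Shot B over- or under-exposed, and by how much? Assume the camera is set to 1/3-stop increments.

2 2/3 stops brighter

Aperture: f/11 → f/13 → f/14 → f/16 → f/18 — 1 1/3 stops narrower (darker).
Shutter speed: 1/60 → 1/50 → 1/40 → 1/30 → 1/25 → 1/20 → 1/15 → 1/13 → 1/10 → 1/8 → 1/6 → 1/5 — 3 2/3 stops slower (brighter).
ISO: 25600 → 32000 — 1/3 stop higher (brighter).
Net: −1 1/3 +3 2/3 +1/3 = +2 2/3 stops.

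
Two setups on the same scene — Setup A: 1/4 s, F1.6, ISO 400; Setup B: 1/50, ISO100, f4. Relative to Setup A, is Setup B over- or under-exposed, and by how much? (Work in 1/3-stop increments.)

Aperture: f/1.6 → f/1.8 → f/2 → f/2.2 → f/2.5 → f/2.8 → f/3.2 → f/3.5 → f/4 — 2 2/3 stops stopped down (darker).
Shutter speed: 1/4 → 1/5 → 1/6 → 1/8 → 1/10 → 1/13 → 1/15 → 1/20 → 1/25 → 1/30 → 1/40 → 1/50 — 3 2/3 stops shorter (darker).
ISO: 400 → 320 → 250 → 200 → 160 → 125 → 100 — 2 stops lower (darker).
Net: −2 2/3 −3 2/3 −2 = −8 1/3 stops.

8 1/3 stops darker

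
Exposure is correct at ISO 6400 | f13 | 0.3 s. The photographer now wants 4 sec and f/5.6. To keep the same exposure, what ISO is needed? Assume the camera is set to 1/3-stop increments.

ISO 100

Shutter speed: 0.3 → 0.4 → 0.5 → 0.6 → 0.8 → 1 → 1.3 → 1.6 → 2 → 2.5 → 3.2 → 4 — 3 2/3 stops longer (brighter).
Aperture: f/13 → f/11 → f/10 → f/9 → f/8 → f/7.1 → f/6.3 → f/5.6 — 2 1/3 stops wider (brighter).
Net change so far: 6 stops brighter. Offset with the ISO: 6400 → 5000 → 4000 → 3200 → 2500 → 2000 → 1600 → 1250 → 1000 → 800 → 640 → 500 → 400 → 320 → 250 → 200 → 160 → 125 → 100.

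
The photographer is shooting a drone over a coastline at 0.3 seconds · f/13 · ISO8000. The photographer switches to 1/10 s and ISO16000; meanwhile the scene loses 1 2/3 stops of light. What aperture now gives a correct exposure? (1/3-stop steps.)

Scene light: 1 2/3 stops darker.
Shutter speed: 0.3 → 1/4 → 1/5 → 1/6 → 1/8 → 1/10 — 1 2/3 stops faster (darker).
ISO: 8000 → 10000 → 12800 → 16000 — 1 stop raised (brighter).
Net so far: 2 1/3 stops darker. Aperture: f/13 → f/11 → f/10 → f/9 → f/8 → f/7.1 → f/6.3 → f/5.6.

f/5.6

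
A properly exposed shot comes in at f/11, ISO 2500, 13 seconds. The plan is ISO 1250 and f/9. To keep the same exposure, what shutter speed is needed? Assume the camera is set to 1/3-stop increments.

ISO: 2500 → 2000 → 1600 → 1250 — 1 stop lower (darker).
Aperture: f/11 → f/10 → f/9 — 2/3 stop opened up (brighter).
Net change so far: 1/3 stop darker. Offset with the shutter speed: 13 → 15.

15 s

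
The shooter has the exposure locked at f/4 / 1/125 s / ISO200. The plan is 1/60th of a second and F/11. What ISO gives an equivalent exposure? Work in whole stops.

ISO 800

Shutter speed: 1/125 → 1/60 — 1 stop slower (brighter).
Aperture: f/4 → f/5.6 → f/8 → f/11 — 3 stops smaller aperture (darker).
Net change so far: 2 stops darker. Offset with the ISO: 200 → 400 → 800.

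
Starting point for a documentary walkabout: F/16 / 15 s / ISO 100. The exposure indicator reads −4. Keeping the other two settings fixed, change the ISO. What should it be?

ISO 1600

Underexposed by 4 stops → need 4 stops brighter.
ISO: 100 → 200 → 400 → 800 → 1600.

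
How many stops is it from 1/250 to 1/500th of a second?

1/250 → 1/500 — count the steps: 1 stop.

1 stop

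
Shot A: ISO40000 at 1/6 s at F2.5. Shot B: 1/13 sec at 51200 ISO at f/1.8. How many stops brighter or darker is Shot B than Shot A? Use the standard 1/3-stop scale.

1/3 stop brighter

Aperture: f/2.5 → f/2.2 → f/2 → f/1.8 — 1 stop wider (brighter).
Shutter speed: 1/6 → 1/8 → 1/10 → 1/13 — 1 stop faster (darker).
ISO: 40000 → 51200 — 1/3 stop higher (brighter).
Net: +1 −1 +1/3 = +1/3 stops.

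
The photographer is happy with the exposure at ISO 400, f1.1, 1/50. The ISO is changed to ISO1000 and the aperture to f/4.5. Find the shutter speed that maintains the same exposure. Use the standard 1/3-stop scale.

1/8s

ISO: 400 → 500 → 640 → 800 → 1000 — 1 1/3 stops higher (brighter).
Aperture: f/1.1 → f/1.2 → f/1.4 → f/1.6 → f/1.8 → f/2 → f/2.2 → f/2.5 → f/2.8 → f/3.2 → f/3.5 → f/4 → f/4.5 — 4 stops smaller aperture (darker).
Net change so far: 2 2/3 stops darker. Offset with the shutter speed: 1/50 → 1/40 → 1/30 → 1/25 → 1/20 → 1/15 → 1/13 → 1/10 → 1/8.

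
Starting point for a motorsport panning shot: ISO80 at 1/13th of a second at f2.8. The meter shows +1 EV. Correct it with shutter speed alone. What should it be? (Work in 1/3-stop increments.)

1/25s

Overexposed by 1 stop → need 1 stop darker.
Shutter speed: 1/13 → 1/15 → 1/20 → 1/25.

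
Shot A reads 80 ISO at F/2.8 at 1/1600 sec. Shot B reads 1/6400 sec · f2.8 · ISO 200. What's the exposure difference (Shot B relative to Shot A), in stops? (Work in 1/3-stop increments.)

2/3 stop darker

Aperture: unchanged.
Shutter speed: 1/1600 → 1/2000 → 1/2500 → 1/3200 → 1/4000 → 1/5000 → 1/6400 — 2 stops shorter (darker).
ISO: 80 → 100 → 125 → 160 → 200 — 1 1/3 stops higher (brighter).
Net: −2 +1 1/3 = −2/3 stops.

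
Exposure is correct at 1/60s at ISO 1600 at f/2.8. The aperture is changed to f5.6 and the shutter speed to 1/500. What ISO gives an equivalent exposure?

ISO 51200

Aperture: f/2.8 → f/4 → f/5.6 — 2 stops stopped down (darker).
Shutter speed: 1/60 → 1/125 → 1/250 → 1/500 — 3 stops shorter (darker).
Net change so far: 5 stops darker. Offset with the ISO: 1600 → 3200 → 6400 → 12800 → 25600 → 51200.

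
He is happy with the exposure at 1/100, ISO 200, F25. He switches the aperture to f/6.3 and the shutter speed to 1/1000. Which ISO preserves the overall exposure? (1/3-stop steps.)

ISO 125

Aperture: f/25 → f/22 → f/20 → f/18 → f/16 → f/14 → f/13 → f/11 → f/10 → f/9 → f/8 → f/7.1 → f/6.3 — 4 stops opened up (brighter).
Shutter speed: 1/100 → 1/125 → 1/160 → 1/200 → 1/250 → 1/320 → 1/400 → 1/500 → 1/640 → 1/800 → 1/1000 — 3 1/3 stops shorter (darker).
Net change so far: 2/3 stop brighter. Offset with the ISO: 200 → 160 → 125.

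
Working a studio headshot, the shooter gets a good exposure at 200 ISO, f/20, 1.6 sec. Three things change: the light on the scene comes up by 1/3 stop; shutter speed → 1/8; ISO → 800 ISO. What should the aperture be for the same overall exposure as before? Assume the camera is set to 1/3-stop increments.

Scene light: 1/3 stop brighter.
Shutter speed: 1.6 → 1.3 → 1 → 0.8 → 0.6 → 0.5 → 0.4 → 0.3 → 1/4 → 1/5 → 1/6 → 1/8 — 3 2/3 stops shorter (darker).
ISO: 200 → 250 → 320 → 400 → 500 → 640 → 800 — 2 stops higher (brighter).
Net so far: 1 1/3 stops darker. Aperture: f/20 → f/18 → f/16 → f/14 → f/13.

f/13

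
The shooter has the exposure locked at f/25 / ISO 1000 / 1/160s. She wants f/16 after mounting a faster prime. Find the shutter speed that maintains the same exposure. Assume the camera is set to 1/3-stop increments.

1/400s

Aperture: f/25 → f/22 → f/20 → f/18 → f/16 — 1 1/3 stops wider (brighter).
Need 1 1/3 stops darker from the shutter speed: 1/160 → 1/200 → 1/250 → 1/320 → 1/400.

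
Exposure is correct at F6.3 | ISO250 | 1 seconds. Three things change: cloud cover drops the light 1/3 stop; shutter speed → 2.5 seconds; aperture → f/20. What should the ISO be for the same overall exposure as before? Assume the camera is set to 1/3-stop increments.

Scene light: 1/3 stop darker.
Shutter speed: 1 → 1.3 → 1.6 → 2 → 2.5 — 1 1/3 stops slower (brighter).
Aperture: f/6.3 → f/7.1 → f/8 → f/9 → f/10 → f/11 → f/13 → f/14 → f/16 → f/18 → f/20 — 3 1/3 stops narrower (darker).
Net so far: 2 1/3 stops darker. ISO: 250 → 320 → 400 → 500 → 640 → 800 → 1000 → 1250.

ISO 1250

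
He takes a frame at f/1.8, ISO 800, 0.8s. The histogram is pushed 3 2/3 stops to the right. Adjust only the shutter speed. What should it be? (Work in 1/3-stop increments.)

1/15s

Overexposed by 3 2/3 stops → need 3 2/3 stops darker.
Shutter speed: 0.8 → 0.6 → 0.5 → 0.4 → 0.3 → 1/4 → 1/5 → 1/6 → 1/8 → 1/10 → 1/13 → 1/15.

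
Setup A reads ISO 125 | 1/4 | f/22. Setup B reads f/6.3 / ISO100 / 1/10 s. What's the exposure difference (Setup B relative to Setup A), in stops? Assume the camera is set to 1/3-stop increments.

Aperture: f/22 → f/20 → f/18 → f/16 → f/14 → f/13 → f/11 → f/10 → f/9 → f/8 → f/7.1 → f/6.3 — 3 2/3 stops opened up (brighter).
Shutter speed: 1/4 → 1/5 → 1/6 → 1/8 → 1/10 — 1 1/3 stops shorter (darker).
ISO: 125 → 100 — 1/3 stop lower (darker).
Net: +3 2/3 −1 1/3 −1/3 = +2 stops.

2 stops brighter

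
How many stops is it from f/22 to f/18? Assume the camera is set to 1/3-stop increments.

2/3 stop

f/22 → f/20 → f/18 — count the steps: 2 third-stops = 2/3 stop.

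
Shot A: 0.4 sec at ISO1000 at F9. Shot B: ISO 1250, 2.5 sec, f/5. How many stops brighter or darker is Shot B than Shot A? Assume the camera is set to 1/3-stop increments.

4 2/3 stops brighter

Aperture: f/9 → f/8 → f/7.1 → f/6.3 → f/5.6 → f/5 — 1 2/3 stops opened up (brighter).
Shutter speed: 0.4 → 0.5 → 0.6 → 0.8 → 1 → 1.3 → 1.6 → 2 → 2.5 — 2 2/3 stops slower (brighter).
ISO: 1000 → 1250 — 1/3 stop higher (brighter).
Net: +1 2/3 +2 2/3 +1/3 = +4 2/3 stops.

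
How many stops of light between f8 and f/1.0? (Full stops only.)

f/8 → f/5.6 → f/4 → f/2.8 → f/2 → f/1.4 → f/1.0 — count the steps: 6 stops.

6 stops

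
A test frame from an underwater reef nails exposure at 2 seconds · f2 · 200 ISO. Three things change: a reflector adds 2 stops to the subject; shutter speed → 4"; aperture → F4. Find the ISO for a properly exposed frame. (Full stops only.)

Scene light: 2 stops brighter.
Shutter speed: 2 → 4 — 1 stop slower (brighter).
Aperture: f/2 → f/2.8 → f/4 — 2 stops stopped down (darker).
Net so far: 1 stop brighter. ISO: 200 → 100.

ISO 100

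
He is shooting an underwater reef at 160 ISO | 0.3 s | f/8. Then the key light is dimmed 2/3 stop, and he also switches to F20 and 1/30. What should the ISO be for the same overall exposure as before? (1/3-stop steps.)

Scene light: 2/3 stop darker.
Aperture: f/8 → f/9 → f/10 → f/11 → f/13 → f/14 → f/16 → f/18 → f/20 — 2 2/3 stops narrower (darker).
Shutter speed: 0.3 → 1/4 → 1/5 → 1/6 → 1/8 → 1/10 → 1/13 → 1/15 → 1/20 → 1/25 → 1/30 — 3 1/3 stops faster (darker).
Net so far: 6 2/3 stops darker. ISO: 160 → 200 → 250 → 320 → 400 → 500 → 640 → 800 → 1000 → 1250 → 1600 → 2000 → 2500 → 3200 → 4000 → 5000 → 6400 → 8000 → 10000 → 12800 → 16000.

ISO 16000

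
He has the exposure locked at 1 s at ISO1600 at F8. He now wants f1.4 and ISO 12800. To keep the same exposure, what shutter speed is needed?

1/250s

Aperture: f/8 → f/5.6 → f/4 → f/2.8 → f/2 → f/1.4 — 5 stops larger aperture (brighter).
ISO: 1600 → 3200 → 6400 → 12800 — 3 stops higher (brighter).
Net change so far: 8 stops brighter. Offset with the shutter speed: 1 → 1/2 → 1/4 → 1/8 → 1/15 → 1/30 → 1/60 → 1/125 → 1/250.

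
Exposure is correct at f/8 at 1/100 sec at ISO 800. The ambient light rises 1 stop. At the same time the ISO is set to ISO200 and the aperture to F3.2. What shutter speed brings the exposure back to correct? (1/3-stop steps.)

Scene light: 1 stop brighter.
ISO: 800 → 640 → 500 → 400 → 320 → 250 → 200 — 2 stops lower (darker).
Aperture: f/8 → f/7.1 → f/6.3 → f/5.6 → f/5 → f/4.5 → f/4 → f/3.5 → f/3.2 — 2 2/3 stops opened up (brighter).
Net so far: 1 2/3 stops brighter. Shutter speed: 1/100 → 1/125 → 1/160 → 1/200 → 1/250 → 1/320.

1/320s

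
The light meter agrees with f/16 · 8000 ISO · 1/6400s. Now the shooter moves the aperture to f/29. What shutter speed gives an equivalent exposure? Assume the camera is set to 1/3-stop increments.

1/2000s

Aperture: f/16 → f/18 → f/20 → f/22 → f/25 → f/29 — 1 2/3 stops smaller aperture (darker).
Need 1 2/3 stops brighter from the shutter speed: 1/6400 → 1/5000 → 1/4000 → 1/3200 → 1/2500 → 1/2000.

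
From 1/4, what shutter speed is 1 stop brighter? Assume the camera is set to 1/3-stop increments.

0.5 s

Shutter speed: 1/4 → 0.3 → 0.4 → 0.5 — 1 stop slower (brighter).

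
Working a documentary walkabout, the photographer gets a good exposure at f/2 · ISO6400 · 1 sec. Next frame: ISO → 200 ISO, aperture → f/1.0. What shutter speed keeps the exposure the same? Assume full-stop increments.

ISO: 6400 → 3200 → 1600 → 800 → 400 → 200 — 5 stops lower (darker).
Aperture: f/2 → f/1.4 → f/1.0 — 2 stops larger aperture (brighter).
Net change so far: 3 stops darker. Offset with the shutter speed: 1 → 2 → 4 → 8.

8 s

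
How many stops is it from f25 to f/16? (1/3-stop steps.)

1 1/3 stops

f/25 → f/22 → f/20 → f/18 → f/16 — count the steps: 4 third-stops = 1 1/3 stops.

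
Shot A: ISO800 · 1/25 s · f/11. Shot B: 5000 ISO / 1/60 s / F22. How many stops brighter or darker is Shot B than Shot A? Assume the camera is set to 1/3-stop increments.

2/3 stop darker

Aperture: f/11 → f/13 → f/14 → f/16 → f/18 → f/20 → f/22 — 2 stops smaller aperture (darker).
Shutter speed: 1/25 → 1/30 → 1/40 → 1/50 → 1/60 — 1 1/3 stops shorter (darker).
ISO: 800 → 1000 → 1250 → 1600 → 2000 → 2500 → 3200 → 4000 → 5000 — 2 2/3 stops raised (brighter).
Net: −2 −1 1/3 +2 2/3 = −2/3 stops.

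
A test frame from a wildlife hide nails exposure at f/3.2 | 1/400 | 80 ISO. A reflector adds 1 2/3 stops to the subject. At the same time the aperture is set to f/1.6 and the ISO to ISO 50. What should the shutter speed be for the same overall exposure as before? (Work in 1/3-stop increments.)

Scene light: 1 2/3 stops brighter.
Aperture: f/3.2 → f/2.8 → f/2.5 → f/2.2 → f/2 → f/1.8 → f/1.6 — 2 stops wider (brighter).
ISO: 80 → 64 → 50 — 2/3 stop lower (darker).
Net so far: 3 stops brighter. Shutter speed: 1/400 → 1/500 → 1/640 → 1/800 → 1/1000 → 1/1250 → 1/1600 → 1/2000 → 1/2500 → 1/3200.

1/3200s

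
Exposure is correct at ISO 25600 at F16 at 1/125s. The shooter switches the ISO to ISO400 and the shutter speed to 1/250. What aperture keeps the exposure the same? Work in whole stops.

f/1.4

ISO: 25600 → 12800 → 6400 → 3200 → 1600 → 800 → 400 — 6 stops lower (darker).
Shutter speed: 1/125 → 1/250 — 1 stop faster (darker).
Net change so far: 7 stops darker. Offset with the aperture: f/16 → f/11 → f/8 → f/5.6 → f/4 → f/2.8 → f/2 → f/1.4.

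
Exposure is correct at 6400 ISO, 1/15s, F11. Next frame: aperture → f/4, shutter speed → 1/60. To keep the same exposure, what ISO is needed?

ISO 3200

Aperture: f/11 → f/8 → f/5.6 → f/4 — 3 stops larger aperture (brighter).
Shutter speed: 1/15 → 1/30 → 1/60 — 2 stops faster (darker).
Net change so far: 1 stop brighter. Offset with the ISO: 6400 → 3200.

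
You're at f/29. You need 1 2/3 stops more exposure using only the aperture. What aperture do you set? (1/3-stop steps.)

f/16

Aperture: f/29 → f/25 → f/22 → f/20 → f/18 → f/16 — 1 2/3 stops opened up (brighter).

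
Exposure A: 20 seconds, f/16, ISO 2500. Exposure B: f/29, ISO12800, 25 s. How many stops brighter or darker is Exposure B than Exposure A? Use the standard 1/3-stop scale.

Aperture: f/16 → f/18 → f/20 → f/22 → f/25 → f/29 — 1 2/3 stops narrower (darker).
Shutter speed: 20 → 25 — 1/3 stop longer (brighter).
ISO: 2500 → 3200 → 4000 → 5000 → 6400 → 8000 → 10000 → 12800 — 2 1/3 stops raised (brighter).
Net: −1 2/3 +1/3 +2 1/3 = +1 stop.

1 stop brighter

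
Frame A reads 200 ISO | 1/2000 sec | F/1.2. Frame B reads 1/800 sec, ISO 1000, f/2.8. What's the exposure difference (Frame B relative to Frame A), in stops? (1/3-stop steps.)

1 1/3 stops brighter

Aperture: f/1.2 → f/1.4 → f/1.6 → f/1.8 → f/2 → f/2.2 → f/2.5 → f/2.8 — 2 1/3 stops narrower (darker).
Shutter speed: 1/2000 → 1/1600 → 1/1250 → 1/1000 → 1/800 — 1 1/3 stops longer (brighter).
ISO: 200 → 250 → 320 → 400 → 500 → 640 → 800 → 1000 — 2 1/3 stops raised (brighter).
Net: −2 1/3 +1 1/3 +2 1/3 = +1 1/3 stops.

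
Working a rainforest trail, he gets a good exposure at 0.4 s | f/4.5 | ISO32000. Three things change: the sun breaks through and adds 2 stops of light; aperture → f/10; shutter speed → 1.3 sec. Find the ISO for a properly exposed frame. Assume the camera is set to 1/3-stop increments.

Scene light: 2 stops brighter.
Aperture: f/4.5 → f/5 → f/5.6 → f/6.3 → f/7.1 → f/8 → f/9 → f/10 — 2 1/3 stops narrower (darker).
Shutter speed: 0.4 → 0.5 → 0.6 → 0.8 → 1 → 1.3 — 1 2/3 stops longer (brighter).
Net so far: 1 1/3 stops brighter. ISO: 32000 → 25600 → 20000 → 16000 → 12800.

ISO 12800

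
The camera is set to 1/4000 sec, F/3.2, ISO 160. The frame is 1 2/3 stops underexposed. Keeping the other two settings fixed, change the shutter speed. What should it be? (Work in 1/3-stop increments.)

Underexposed by 1 2/3 stops → need 1 2/3 stops brighter.
Shutter speed: 1/4000 → 1/3200 → 1/2500 → 1/2000 → 1/1600 → 1/1250.

1/1250s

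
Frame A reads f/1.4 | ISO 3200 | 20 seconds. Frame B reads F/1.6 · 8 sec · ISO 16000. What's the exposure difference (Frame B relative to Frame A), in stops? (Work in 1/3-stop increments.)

Aperture: f/1.4 → f/1.6 — 1/3 stop stopped down (darker).
Shutter speed: 20 → 15 → 13 → 10 → 8 — 1 1/3 stops faster (darker).
ISO: 3200 → 4000 → 5000 → 6400 → 8000 → 10000 → 12800 → 16000 — 2 1/3 stops raised (brighter).
Net: −1/3 −1 1/3 +2 1/3 = +2/3 stops.

2/3 stop brighter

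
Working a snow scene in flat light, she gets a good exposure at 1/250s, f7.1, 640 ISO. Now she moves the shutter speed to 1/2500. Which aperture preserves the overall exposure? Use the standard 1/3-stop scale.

Shutter speed: 1/250 → 1/320 → 1/400 → 1/500 → 1/640 → 1/800 → 1/1000 → 1/1250 → 1/1600 → 1/2000 → 1/2500 — 3 1/3 stops faster (darker).
Need 3 1/3 stops brighter from the aperture: f/7.1 → f/6.3 → f/5.6 → f/5 → f/4.5 → f/4 → f/3.5 → f/3.2 → f/2.8 → f/2.5 → f/2.2.

f/2.2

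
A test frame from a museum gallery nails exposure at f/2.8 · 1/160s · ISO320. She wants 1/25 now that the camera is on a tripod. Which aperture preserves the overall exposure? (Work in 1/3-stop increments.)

f/7.1

Shutter speed: 1/160 → 1/125 → 1/100 → 1/80 → 1/60 → 1/50 → 1/40 → 1/30 → 1/25 — 2 2/3 stops longer (brighter).
Need 2 2/3 stops darker from the aperture: f/2.8 → f/3.2 → f/3.5 → f/4 → f/4.5 → f/5 → f/5.6 → f/6.3 → f/7.1.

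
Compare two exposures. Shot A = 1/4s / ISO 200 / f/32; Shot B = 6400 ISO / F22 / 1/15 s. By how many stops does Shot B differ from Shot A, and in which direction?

Aperture: f/32 → f/22 — 1 stop wider (brighter).
Shutter speed: 1/4 → 1/8 → 1/15 — 2 stops faster (darker).
ISO: 200 → 400 → 800 → 1600 → 3200 → 6400 — 5 stops raised (brighter).
Net: +1 −2 +5 = +4 stops.

4 stops brighter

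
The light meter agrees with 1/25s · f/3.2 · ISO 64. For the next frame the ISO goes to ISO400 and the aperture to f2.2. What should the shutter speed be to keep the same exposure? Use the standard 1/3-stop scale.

1/320s

ISO: 64 → 80 → 100 → 125 → 160 → 200 → 250 → 320 → 400 — 2 2/3 stops higher (brighter).
Aperture: f/3.2 → f/2.8 → f/2.5 → f/2.2 — 1 stop opened up (brighter).
Net change so far: 3 2/3 stops brighter. Offset with the shutter speed: 1/25 → 1/30 → 1/40 → 1/50 → 1/60 → 1/80 → 1/100 → 1/125 → 1/160 → 1/200 → 1/250 → 1/320.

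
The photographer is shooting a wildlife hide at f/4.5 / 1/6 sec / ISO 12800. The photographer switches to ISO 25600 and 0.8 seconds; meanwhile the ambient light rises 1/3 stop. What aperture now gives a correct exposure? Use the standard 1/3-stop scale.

Scene light: 1/3 stop brighter.
ISO: 12800 → 16000 → 20000 → 25600 — 1 stop higher (brighter).
Shutter speed: 1/6 → 1/5 → 1/4 → 0.3 → 0.4 → 0.5 → 0.6 → 0.8 — 2 1/3 stops longer (brighter).
Net so far: 3 2/3 stops brighter. Aperture: f/4.5 → f/5 → f/5.6 → f/6.3 → f/7.1 → f/8 → f/9 → f/10 → f/11 → f/13 → f/14 → f/16.

f/16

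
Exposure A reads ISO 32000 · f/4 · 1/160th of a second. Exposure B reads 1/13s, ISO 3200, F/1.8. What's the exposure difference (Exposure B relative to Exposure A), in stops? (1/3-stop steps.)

Aperture: f/4 → f/3.5 → f/3.2 → f/2.8 → f/2.5 → f/2.2 → f/2 → f/1.8 — 2 1/3 stops larger aperture (brighter).
Shutter speed: 1/160 → 1/125 → 1/100 → 1/80 → 1/60 → 1/50 → 1/40 → 1/30 → 1/25 → 1/20 → 1/15 → 1/13 — 3 2/3 stops slower (brighter).
ISO: 32000 → 25600 → 20000 → 16000 → 12800 → 10000 → 8000 → 6400 → 5000 → 4000 → 3200 — 3 1/3 stops dropped (darker).
Net: +2 1/3 +3 2/3 −3 1/3 = +2 2/3 stops.

2 2/3 stops brighter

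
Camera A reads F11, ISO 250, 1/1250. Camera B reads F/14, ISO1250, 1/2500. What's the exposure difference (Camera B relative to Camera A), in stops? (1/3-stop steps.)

Aperture: f/11 → f/13 → f/14 — 2/3 stop stopped down (darker).
Shutter speed: 1/1250 → 1/1600 → 1/2000 → 1/2500 — 1 stop shorter (darker).
ISO: 250 → 320 → 400 → 500 → 640 → 800 → 1000 → 1250 — 2 1/3 stops raised (brighter).
Net: −2/3 −1 +2 1/3 = +2/3 stops.

2/3 stop brighter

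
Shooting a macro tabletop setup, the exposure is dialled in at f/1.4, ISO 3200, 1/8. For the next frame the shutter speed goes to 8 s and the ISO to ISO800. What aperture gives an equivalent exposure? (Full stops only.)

f/5.6

Shutter speed: 1/8 → 1/4 → 1/2 → 1 → 2 → 4 → 8 — 6 stops longer (brighter).
ISO: 3200 → 1600 → 800 — 2 stops dropped (darker).
Net change so far: 4 stops brighter. Offset with the aperture: f/1.4 → f/2 → f/2.8 → f/4 → f/5.6.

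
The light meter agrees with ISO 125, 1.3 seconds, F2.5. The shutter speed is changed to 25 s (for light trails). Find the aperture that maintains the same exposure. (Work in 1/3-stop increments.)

Shutter speed: 1.3 → 1.6 → 2 → 2.5 → 3.2 → 4 → 5 → 6 → 8 → 10 → 13 → 15 → 20 → 25 — 4 1/3 stops longer (brighter).
Need 4 1/3 stops darker from the aperture: f/2.5 → f/2.8 → f/3.2 → f/3.5 → f/4 → f/4.5 → f/5 → f/5.6 → f/6.3 → f/7.1 → f/8 → f/9 → f/10 → f/11.

f/11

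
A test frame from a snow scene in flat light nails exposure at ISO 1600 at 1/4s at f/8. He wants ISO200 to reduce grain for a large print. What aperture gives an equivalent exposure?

ISO: 1600 → 800 → 400 → 200 — 3 stops dropped (darker).
Need 3 stops brighter from the aperture: f/8 → f/5.6 → f/4 → f/2.8.

f/2.8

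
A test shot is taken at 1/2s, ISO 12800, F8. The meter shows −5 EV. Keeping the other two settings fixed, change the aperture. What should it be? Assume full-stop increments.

Underexposed by 5 stops → need 5 stops brighter.
Aperture: f/8 → f/5.6 → f/4 → f/2.8 → f/2 → f/1.4.

f/1.4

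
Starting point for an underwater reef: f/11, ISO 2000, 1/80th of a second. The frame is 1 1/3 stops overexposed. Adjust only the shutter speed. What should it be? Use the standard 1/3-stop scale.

Overexposed by 1 1/3 stops → need 1 1/3 stops darker.
Shutter speed: 1/80 → 1/100 → 1/125 → 1/160 → 1/200.

1/200s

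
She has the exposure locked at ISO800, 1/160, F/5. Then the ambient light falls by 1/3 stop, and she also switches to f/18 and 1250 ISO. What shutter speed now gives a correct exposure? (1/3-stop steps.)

Scene light: 1/3 stop darker.
Aperture: f/5 → f/5.6 → f/6.3 → f/7.1 → f/8 → f/9 → f/10 → f/11 → f/13 → f/14 → f/16 → f/18 — 3 2/3 stops smaller aperture (darker).
ISO: 800 → 1000 → 1250 — 2/3 stop higher (brighter).
Net so far: 3 1/3 stops darker. Shutter speed: 1/160 → 1/125 → 1/100 → 1/80 → 1/60 → 1/50 → 1/40 → 1/30 → 1/25 → 1/20 → 1/15.

1/15s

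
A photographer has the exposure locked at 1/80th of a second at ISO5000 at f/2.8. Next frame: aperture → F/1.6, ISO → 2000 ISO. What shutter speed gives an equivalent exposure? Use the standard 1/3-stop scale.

1/100s

Aperture: f/2.8 → f/2.5 → f/2.2 → f/2 → f/1.8 → f/1.6 — 1 2/3 stops larger aperture (brighter).
ISO: 5000 → 4000 → 3200 → 2500 → 2000 — 1 1/3 stops dropped (darker).
Net change so far: 1/3 stop brighter. Offset with the shutter speed: 1/80 → 1/100.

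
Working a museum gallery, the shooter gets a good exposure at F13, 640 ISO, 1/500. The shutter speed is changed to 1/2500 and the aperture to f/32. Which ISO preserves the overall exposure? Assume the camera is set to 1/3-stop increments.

ISO 20000

Shutter speed: 1/500 → 1/640 → 1/800 → 1/1000 → 1/1250 → 1/1600 → 1/2000 → 1/2500 — 2 1/3 stops shorter (darker).
Aperture: f/13 → f/14 → f/16 → f/18 → f/20 → f/22 → f/25 → f/29 → f/32 — 2 2/3 stops narrower (darker).
Net change so far: 5 stops darker. Offset with the ISO: 640 → 800 → 1000 → 1250 → 1600 → 2000 → 2500 → 3200 → 4000 → 5000 → 6400 → 8000 → 10000 → 12800 → 16000 → 20000.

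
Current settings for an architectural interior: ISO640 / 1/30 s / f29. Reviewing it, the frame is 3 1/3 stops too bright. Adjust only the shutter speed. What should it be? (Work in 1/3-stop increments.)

1/320s

Overexposed by 3 1/3 stops → need 3 1/3 stops darker.
Shutter speed: 1/30 → 1/40 → 1/50 → 1/60 → 1/80 → 1/100 → 1/125 → 1/160 → 1/200 → 1/250 → 1/320.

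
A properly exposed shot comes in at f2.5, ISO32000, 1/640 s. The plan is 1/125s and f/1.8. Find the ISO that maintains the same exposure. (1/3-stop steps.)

ISO 3200

Shutter speed: 1/640 → 1/500 → 1/400 → 1/320 → 1/250 → 1/200 → 1/160 → 1/125 — 2 1/3 stops longer (brighter).
Aperture: f/2.5 → f/2.2 → f/2 → f/1.8 — 1 stop larger aperture (brighter).
Net change so far: 3 1/3 stops brighter. Offset with the ISO: 32000 → 25600 → 20000 → 16000 → 12800 → 10000 → 8000 → 6400 → 5000 → 4000 → 3200.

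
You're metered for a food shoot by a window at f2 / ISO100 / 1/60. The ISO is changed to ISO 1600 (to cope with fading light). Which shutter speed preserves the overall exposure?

ISO: 100 → 200 → 400 → 800 → 1600 — 4 stops higher (brighter).
Need 4 stops darker from the shutter speed: 1/60 → 1/125 → 1/250 → 1/500 → 1/1000.

1/1000s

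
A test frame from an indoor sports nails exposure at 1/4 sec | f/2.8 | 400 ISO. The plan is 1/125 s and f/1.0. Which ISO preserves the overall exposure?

Shutter speed: 1/4 → 1/8 → 1/15 → 1/30 → 1/60 → 1/125 — 5 stops faster (darker).
Aperture: f/2.8 → f/2 → f/1.4 → f/1.0 — 3 stops opened up (brighter).
Net change so far: 2 stops darker. Offset with the ISO: 400 → 800 → 1600.

ISO 1600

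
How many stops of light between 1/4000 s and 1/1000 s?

1/4000 → 1/2000 → 1/1000 — count the steps: 2 stops.

2 stops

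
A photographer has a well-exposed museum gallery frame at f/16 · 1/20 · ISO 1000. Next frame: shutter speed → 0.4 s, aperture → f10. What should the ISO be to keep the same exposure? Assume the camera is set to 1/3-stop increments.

Shutter speed: 1/20 → 1/15 → 1/13 → 1/10 → 1/8 → 1/6 → 1/5 → 1/4 → 0.3 → 0.4 — 3 stops slower (brighter).
Aperture: f/16 → f/14 → f/13 → f/11 → f/10 — 1 1/3 stops wider (brighter).
Net change so far: 4 1/3 stops brighter. Offset with the ISO: 1000 → 800 → 640 → 500 → 400 → 320 → 250 → 200 → 160 → 125 → 100 → 80 → 64 → 50.

ISO 50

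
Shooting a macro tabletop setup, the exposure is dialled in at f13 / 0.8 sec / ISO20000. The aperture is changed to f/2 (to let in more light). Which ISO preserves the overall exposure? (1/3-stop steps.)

Aperture: f/13 → f/11 → f/10 → f/9 → f/8 → f/7.1 → f/6.3 → f/5.6 → f/5 → f/4.5 → f/4 → f/3.5 → f/3.2 → f/2.8 → f/2.5 → f/2.2 → f/2 — 5 1/3 stops larger aperture (brighter).
Need 5 1/3 stops darker from the ISO: 20000 → 16000 → 12800 → 10000 → 8000 → 6400 → 5000 → 4000 → 3200 → 2500 → 2000 → 1600 → 1250 → 1000 → 800 → 640 → 500.

ISO 500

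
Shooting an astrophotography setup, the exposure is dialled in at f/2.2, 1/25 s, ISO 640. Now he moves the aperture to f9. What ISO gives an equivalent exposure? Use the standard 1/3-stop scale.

ISO 10000

Aperture: f/2.2 → f/2.5 → f/2.8 → f/3.2 → f/3.5 → f/4 → f/4.5 → f/5 → f/5.6 → f/6.3 → f/7.1 → f/8 → f/9 — 4 stops stopped down (darker).
Need 4 stops brighter from the ISO: 640 → 800 → 1000 → 1250 → 1600 → 2000 → 2500 → 3200 → 4000 → 5000 → 6400 → 8000 → 10000.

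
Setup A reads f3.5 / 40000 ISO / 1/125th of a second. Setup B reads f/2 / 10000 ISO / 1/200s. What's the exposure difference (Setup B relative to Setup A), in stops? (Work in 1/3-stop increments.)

Aperture: f/3.5 → f/3.2 → f/2.8 → f/2.5 → f/2.2 → f/2 — 1 2/3 stops wider (brighter).
Shutter speed: 1/125 → 1/160 → 1/200 — 2/3 stop shorter (darker).
ISO: 40000 → 32000 → 25600 → 20000 → 16000 → 12800 → 10000 — 2 stops lower (darker).
Net: +1 2/3 −2/3 −2 = −1 stop.

1 stop darker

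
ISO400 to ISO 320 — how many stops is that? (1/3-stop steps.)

400 → 320 — count the steps: 1 third-stops = 1/3 stop.

1/3 stop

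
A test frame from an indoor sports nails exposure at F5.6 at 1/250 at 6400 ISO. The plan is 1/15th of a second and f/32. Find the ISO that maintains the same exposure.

ISO 12800

Shutter speed: 1/250 → 1/125 → 1/60 → 1/30 → 1/15 — 4 stops longer (brighter).
Aperture: f/5.6 → f/8 → f/11 → f/16 → f/22 → f/32 — 5 stops narrower (darker).
Net change so far: 1 stop darker. Offset with the ISO: 6400 → 12800.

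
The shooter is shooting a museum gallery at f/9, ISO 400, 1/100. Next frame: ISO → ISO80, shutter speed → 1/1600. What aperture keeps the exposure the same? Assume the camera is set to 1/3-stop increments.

f/1.0

ISO: 400 → 320 → 250 → 200 → 160 → 125 → 100 → 80 — 2 1/3 stops dropped (darker).
Shutter speed: 1/100 → 1/125 → 1/160 → 1/200 → 1/250 → 1/320 → 1/400 → 1/500 → 1/640 → 1/800 → 1/1000 → 1/1250 → 1/1600 — 4 stops faster (darker).
Net change so far: 6 1/3 stops darker. Offset with the aperture: f/9 → f/8 → f/7.1 → f/6.3 → f/5.6 → f/5 → f/4.5 → f/4 → f/3.5 → f/3.2 → f/2.8 → f/2.5 → f/2.2 → f/2 → f/1.8 → f/1.6 → f/1.4 → f/1.2 → f/1.1 → f/1.0.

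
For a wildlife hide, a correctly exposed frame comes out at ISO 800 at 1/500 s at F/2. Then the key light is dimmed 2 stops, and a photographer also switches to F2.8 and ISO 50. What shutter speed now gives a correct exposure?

Scene light: 2 stops darker.
Aperture: f/2 → f/2.8 — 1 stop stopped down (darker).
ISO: 800 → 400 → 200 → 100 → 50 — 4 stops lower (darker).
Net so far: 7 stops darker. Shutter speed: 1/500 → 1/250 → 1/125 → 1/60 → 1/30 → 1/15 → 1/8 → 1/4.

1/4s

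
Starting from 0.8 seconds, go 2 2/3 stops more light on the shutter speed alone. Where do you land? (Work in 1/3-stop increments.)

Shutter speed: 0.8 → 1 → 1.3 → 1.6 → 2 → 2.5 → 3.2 → 4 → 5 — 2 2/3 stops slower (brighter).

5 s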